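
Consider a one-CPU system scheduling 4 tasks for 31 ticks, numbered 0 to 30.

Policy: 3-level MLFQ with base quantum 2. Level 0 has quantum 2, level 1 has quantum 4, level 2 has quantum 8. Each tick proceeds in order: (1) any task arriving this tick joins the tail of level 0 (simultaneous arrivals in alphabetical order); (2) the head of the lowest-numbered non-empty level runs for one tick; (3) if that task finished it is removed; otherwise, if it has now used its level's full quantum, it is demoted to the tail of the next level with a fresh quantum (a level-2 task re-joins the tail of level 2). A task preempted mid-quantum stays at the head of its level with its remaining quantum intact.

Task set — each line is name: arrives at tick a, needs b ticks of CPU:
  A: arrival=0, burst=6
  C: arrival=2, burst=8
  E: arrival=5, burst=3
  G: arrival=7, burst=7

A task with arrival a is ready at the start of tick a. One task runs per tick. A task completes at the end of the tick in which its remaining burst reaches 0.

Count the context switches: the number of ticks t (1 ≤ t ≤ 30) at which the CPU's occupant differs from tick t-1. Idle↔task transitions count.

t=0: L0/L1/L2 = A/-/- → run A
t=1: L0/L1/L2 = A/-/- → run A
t=2: L0/L1/L2 = C/A/- → run C
t=3: L0/L1/L2 = C/A/- → run C
t=4: L0/L1/L2 = -/AC/- → run A
t=5: L0/L1/L2 = E/AC/- → run E
t=6: L0/L1/L2 = E/AC/- → run E
t=7: L0/L1/L2 = G/ACE/- → run G
t=8: L0/L1/L2 = G/ACE/- → run G
t=9: L0/L1/L2 = -/ACEG/- → run A
t=10: L0/L1/L2 = -/ACEG/- → run A
t=11: L0/L1/L2 = -/ACEG/- → run A
t=12: L0/L1/L2 = -/CEG/- → run C
t=13: L0/L1/L2 = -/CEG/- → run C
t=14: L0/L1/L2 = -/CEG/- → run C
t=15: L0/L1/L2 = -/CEG/- → run C
t=16: L0/L1/L2 = -/EG/C → run E
t=17: L0/L1/L2 = -/G/C → run G
t=18: L0/L1/L2 = -/G/C → run G
t=19: L0/L1/L2 = -/G/C → run G
t=20: L0/L1/L2 = -/G/C → run G
t=21: L0/L1/L2 = -/-/CG → run C
t=22: L0/L1/L2 = -/-/CG → run C
t=23: L0/L1/L2 = -/-/G → run G
t=24: (idle)
t=25: (idle)
t=26: (idle)
t=27: (idle)
t=28: (idle)
t=29: (idle)
t=30: (idle)

context switches = 11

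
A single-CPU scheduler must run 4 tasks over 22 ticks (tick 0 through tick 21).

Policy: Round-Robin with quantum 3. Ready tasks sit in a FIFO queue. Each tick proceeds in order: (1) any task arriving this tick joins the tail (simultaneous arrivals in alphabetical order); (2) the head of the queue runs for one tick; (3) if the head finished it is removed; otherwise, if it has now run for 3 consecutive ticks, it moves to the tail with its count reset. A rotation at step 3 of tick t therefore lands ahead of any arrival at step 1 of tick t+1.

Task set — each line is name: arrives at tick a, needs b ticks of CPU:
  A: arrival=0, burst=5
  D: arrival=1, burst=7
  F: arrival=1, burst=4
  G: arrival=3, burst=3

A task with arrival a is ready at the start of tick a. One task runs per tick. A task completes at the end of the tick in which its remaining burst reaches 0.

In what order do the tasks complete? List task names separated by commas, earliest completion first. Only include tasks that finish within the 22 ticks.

t=0: queue=[A] q_used=0 → run A
t=1: queue=[A,D,F] q_used=1 → run A
t=2: queue=[A,D,F] q_used=2 → run A
t=3: queue=[D,F,A,G] q_used=0 → run D
t=4: queue=[D,F,A,G] q_used=1 → run D
t=5: queue=[D,F,A,G] q_used=2 → run D
t=6: queue=[F,A,G,D] q_used=0 → run F
t=7: queue=[F,A,G,D] q_used=1 → run F
t=8: queue=[F,A,G,D] q_used=2 → run F
t=9: queue=[A,G,D,F] q_used=0 → run A
t=10: queue=[A,G,D,F] q_used=1 → run A
t=11: queue=[G,D,F] q_used=0 → run G
t=12: queue=[G,D,F] q_used=1 → run G
t=13: queue=[G,D,F] q_used=2 → run G
t=14: queue=[D,F] q_used=0 → run D
t=15: queue=[D,F] q_used=1 → run D
t=16: queue=[D,F] q_used=2 → run D
t=17: queue=[F,D] q_used=0 → run F
t=18: queue=[D] q_used=0 → run D
t=19: (idle)
t=20: (idle)
t=21: (idle)

completion order = A, G, F, D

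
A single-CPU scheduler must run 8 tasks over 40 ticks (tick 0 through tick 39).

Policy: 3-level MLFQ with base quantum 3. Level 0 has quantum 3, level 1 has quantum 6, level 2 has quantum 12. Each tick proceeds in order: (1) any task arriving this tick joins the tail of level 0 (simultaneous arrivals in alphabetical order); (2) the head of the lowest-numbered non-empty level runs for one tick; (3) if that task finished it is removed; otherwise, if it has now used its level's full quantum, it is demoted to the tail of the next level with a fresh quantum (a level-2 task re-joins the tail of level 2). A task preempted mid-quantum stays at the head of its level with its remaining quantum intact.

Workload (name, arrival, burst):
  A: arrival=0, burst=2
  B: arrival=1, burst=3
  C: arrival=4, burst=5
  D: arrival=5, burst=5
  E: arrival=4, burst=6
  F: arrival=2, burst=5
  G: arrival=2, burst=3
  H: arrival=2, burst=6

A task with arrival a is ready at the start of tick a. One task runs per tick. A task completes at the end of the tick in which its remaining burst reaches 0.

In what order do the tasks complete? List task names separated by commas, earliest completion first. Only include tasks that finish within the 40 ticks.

t=0: L0/L1/L2 = A/-/- → run A
t=1: L0/L1/L2 = AB/-/- → run A
t=2: L0/L1/L2 = BFGH/-/- → run B
t=3: L0/L1/L2 = BFGH/-/- → run B
t=4: L0/L1/L2 = BFGHCE/-/- → run B
t=5: L0/L1/L2 = FGHCED/-/- → run F
t=6: L0/L1/L2 = FGHCED/-/- → run F
t=7: L0/L1/L2 = FGHCED/-/- → run F
t=8: L0/L1/L2 = GHCED/F/- → run G
t=9: L0/L1/L2 = GHCED/F/- → run G
t=10: L0/L1/L2 = GHCED/F/- → run G
t=11: L0/L1/L2 = HCED/F/- → run H
t=12: L0/L1/L2 = HCED/F/- → run H
t=13: L0/L1/L2 = HCED/F/- → run H
t=14: L0/L1/L2 = CED/FH/- → run C
t=15: L0/L1/L2 = CED/FH/- → run C
t=16: L0/L1/L2 = CED/FH/- → run C
t=17: L0/L1/L2 = ED/FHC/- → run E
t=18: L0/L1/L2 = ED/FHC/- → run E
t=19: L0/L1/L2 = ED/FHC/- → run E
t=20: L0/L1/L2 = D/FHCE/- → run D
t=21: L0/L1/L2 = D/FHCE/- → run D
t=22: L0/L1/L2 = D/FHCE/- → run D
t=23: L0/L1/L2 = -/FHCED/- → run F
t=24: L0/L1/L2 = -/FHCED/- → run F
t=25: L0/L1/L2 = -/HCED/- → run H
t=26: L0/L1/L2 = -/HCED/- → run H
t=27: L0/L1/L2 = -/HCED/- → run H
t=28: L0/L1/L2 = -/CED/- → run C
t=29: L0/L1/L2 = -/CED/- → run C
t=30: L0/L1/L2 = -/ED/- → run E
t=31: L0/L1/L2 = -/ED/- → run E
t=32: L0/L1/L2 = -/ED/- → run E
t=33: L0/L1/L2 = -/D/- → run D
t=34: L0/L1/L2 = -/D/- → run D
t=35: (idle)
t=36: (idle)
t=37: (idle)
t=38: (idle)
t=39: (idle)

completion order = A, B, G, F, H, C, E, D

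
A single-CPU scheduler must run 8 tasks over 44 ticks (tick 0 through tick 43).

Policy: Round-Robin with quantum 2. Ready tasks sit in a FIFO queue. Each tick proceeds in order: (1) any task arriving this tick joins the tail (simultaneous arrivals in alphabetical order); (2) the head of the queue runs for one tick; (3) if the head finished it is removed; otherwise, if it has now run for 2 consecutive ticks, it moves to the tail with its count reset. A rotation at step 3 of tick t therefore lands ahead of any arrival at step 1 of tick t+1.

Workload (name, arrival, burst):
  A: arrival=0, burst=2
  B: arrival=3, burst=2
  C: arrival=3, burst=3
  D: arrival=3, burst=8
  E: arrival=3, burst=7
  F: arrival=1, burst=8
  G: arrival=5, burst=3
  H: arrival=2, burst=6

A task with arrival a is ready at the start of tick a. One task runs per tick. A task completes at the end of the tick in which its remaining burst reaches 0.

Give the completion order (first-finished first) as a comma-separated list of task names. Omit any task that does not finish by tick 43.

completion order = A, B, C, G, H, F, D, E

t=0: queue=[A] q_used=0 → run A
t=1: queue=[A,F] q_used=1 → run A
t=2: queue=[F,H] q_used=0 → run F
t=3: queue=[F,H,B,C,D,E] q_used=1 → run F
t=4: queue=[H,B,C,D,E,F] q_used=0 → run H
t=5: queue=[H,B,C,D,E,F,G] q_used=1 → run H
t=6: queue=[B,C,D,E,F,G,H] q_used=0 → run B
t=7: queue=[B,C,D,E,F,G,H] q_used=1 → run B
t=8: queue=[C,D,E,F,G,H] q_used=0 → run C
t=9: queue=[C,D,E,F,G,H] q_used=1 → run C
t=10: queue=[D,E,F,G,H,C] q_used=0 → run D
t=11: queue=[D,E,F,G,H,C] q_used=1 → run D
t=12: queue=[E,F,G,H,C,D] q_used=0 → run E
t=13: queue=[E,F,G,H,C,D] q_used=1 → run E
t=14: queue=[F,G,H,C,D,E] q_used=0 → run F
t=15: queue=[F,G,H,C,D,E] q_used=1 → run F
t=16: queue=[G,H,C,D,E,F] q_used=0 → run G
t=17: queue=[G,H,C,D,E,F] q_used=1 → run G
t=18: queue=[H,C,D,E,F,G] q_used=0 → run H
t=19: queue=[H,C,D,E,F,G] q_used=1 → run H
t=20: queue=[C,D,E,F,G,H] q_used=0 → run C
t=21: queue=[D,E,F,G,H] q_used=0 → run D
t=22: queue=[D,E,F,G,H] q_used=1 → run D
t=23: queue=[E,F,G,H,D] q_used=0 → run E
t=24: queue=[E,F,G,H,D] q_used=1 → run E
t=25: queue=[F,G,H,D,E] q_used=0 → run F
t=26: queue=[F,G,H,D,E] q_used=1 → run F
t=27: queue=[G,H,D,E,F] q_used=0 → run G
t=28: queue=[H,D,E,F] q_used=0 → run H
t=29: queue=[H,D,E,F] q_used=1 → run H
t=30: queue=[D,E,F] q_used=0 → run D
t=31: queue=[D,E,F] q_used=1 → run D
t=32: queue=[E,F,D] q_used=0 → run E
t=33: queue=[E,F,D] q_used=1 → run E
t=34: queue=[F,D,E] q_used=0 → run F
t=35: queue=[F,D,E] q_used=1 → run F
t=36: queue=[D,E] q_used=0 → run D
t=37: queue=[D,E] q_used=1 → run D
t=38: queue=[E] q_used=0 → run E
t=39: (idle)
t=40: (idle)
t=41: (idle)
t=42: (idle)
t=43: (idle)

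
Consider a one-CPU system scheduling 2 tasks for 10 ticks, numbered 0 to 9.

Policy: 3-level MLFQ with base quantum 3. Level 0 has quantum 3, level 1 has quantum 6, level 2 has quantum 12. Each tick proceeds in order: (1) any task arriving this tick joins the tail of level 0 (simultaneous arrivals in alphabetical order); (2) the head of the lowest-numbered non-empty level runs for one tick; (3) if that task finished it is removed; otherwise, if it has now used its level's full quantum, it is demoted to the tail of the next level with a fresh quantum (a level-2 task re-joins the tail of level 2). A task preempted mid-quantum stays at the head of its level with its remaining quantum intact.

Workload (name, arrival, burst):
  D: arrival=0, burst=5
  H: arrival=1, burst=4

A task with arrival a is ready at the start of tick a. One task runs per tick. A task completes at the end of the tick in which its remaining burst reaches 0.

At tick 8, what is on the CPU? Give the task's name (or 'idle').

t=0: L0/L1/L2 = D/-/- → run D
t=1: L0/L1/L2 = DH/-/- → run D
t=2: L0/L1/L2 = DH/-/- → run D
t=3: L0/L1/L2 = H/D/- → run H
t=4: L0/L1/L2 = H/D/- → run H
t=5: L0/L1/L2 = H/D/- → run H
t=6: L0/L1/L2 = -/DH/- → run D
t=7: L0/L1/L2 = -/DH/- → run D
t=8: L0/L1/L2 = -/H/- → run H
t=9: (idle)

running at tick 8 = H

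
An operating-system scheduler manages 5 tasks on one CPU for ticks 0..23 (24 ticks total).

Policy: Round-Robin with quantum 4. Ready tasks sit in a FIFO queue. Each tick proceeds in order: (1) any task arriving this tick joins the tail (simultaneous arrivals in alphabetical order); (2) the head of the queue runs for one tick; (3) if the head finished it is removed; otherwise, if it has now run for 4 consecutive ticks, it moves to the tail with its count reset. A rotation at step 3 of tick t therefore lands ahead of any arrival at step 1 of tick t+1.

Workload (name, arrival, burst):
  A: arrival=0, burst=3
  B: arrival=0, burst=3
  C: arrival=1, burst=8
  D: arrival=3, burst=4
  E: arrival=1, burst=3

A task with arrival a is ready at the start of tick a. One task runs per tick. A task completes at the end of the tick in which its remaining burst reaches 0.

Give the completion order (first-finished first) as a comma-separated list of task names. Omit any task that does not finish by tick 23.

completion order = A, B, E, D, C

t=0: queue=[A,B] q_used=0 → run A
t=1: queue=[A,B,C,E] q_used=1 → run A
t=2: queue=[A,B,C,E] q_used=2 → run A
t=3: queue=[B,C,E,D] q_used=0 → run B
t=4: queue=[B,C,E,D] q_used=1 → run B
t=5: queue=[B,C,E,D] q_used=2 → run B
t=6: queue=[C,E,D] q_used=0 → run C
t=7: queue=[C,E,D] q_used=1 → run C
t=8: queue=[C,E,D] q_used=2 → run C
t=9: queue=[C,E,D] q_used=3 → run C
t=10: queue=[E,D,C] q_used=0 → run E
t=11: queue=[E,D,C] q_used=1 → run E
t=12: queue=[E,D,C] q_used=2 → run E
t=13: queue=[D,C] q_used=0 → run D
t=14: queue=[D,C] q_used=1 → run D
t=15: queue=[D,C] q_used=2 → run D
t=16: queue=[D,C] q_used=3 → run D
t=17: queue=[C] q_used=0 → run C
t=18: queue=[C] q_used=1 → run C
t=19: queue=[C] q_used=2 → run C
t=20: queue=[C] q_used=3 → run C
t=21: (idle)
t=22: (idle)
t=23: (idle)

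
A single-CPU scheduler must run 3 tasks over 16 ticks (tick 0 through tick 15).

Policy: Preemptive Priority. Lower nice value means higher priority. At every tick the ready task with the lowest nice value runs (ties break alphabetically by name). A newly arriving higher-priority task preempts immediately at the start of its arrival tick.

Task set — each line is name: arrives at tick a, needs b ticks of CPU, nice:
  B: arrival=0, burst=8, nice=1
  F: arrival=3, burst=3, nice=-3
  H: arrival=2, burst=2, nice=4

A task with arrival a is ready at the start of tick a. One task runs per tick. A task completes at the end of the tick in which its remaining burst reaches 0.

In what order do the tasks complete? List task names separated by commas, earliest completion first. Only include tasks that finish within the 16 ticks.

completion order = F, B, H

t=0: ready={B} → run B
t=1: ready={B} → run B
t=2: ready={B,H} → run B
t=3: ready={B,F,H} → run F
t=4: ready={B,F,H} → run F
t=5: ready={B,F,H} → run F
t=6: ready={B,H} → run B
t=7: ready={B,H} → run B
t=8: ready={B,H} → run B
t=9: ready={B,H} → run B
t=10: ready={B,H} → run B
t=11: ready={H} → run H
t=12: ready={H} → run H
t=13: (idle)
t=14: (idle)
t=15: (idle)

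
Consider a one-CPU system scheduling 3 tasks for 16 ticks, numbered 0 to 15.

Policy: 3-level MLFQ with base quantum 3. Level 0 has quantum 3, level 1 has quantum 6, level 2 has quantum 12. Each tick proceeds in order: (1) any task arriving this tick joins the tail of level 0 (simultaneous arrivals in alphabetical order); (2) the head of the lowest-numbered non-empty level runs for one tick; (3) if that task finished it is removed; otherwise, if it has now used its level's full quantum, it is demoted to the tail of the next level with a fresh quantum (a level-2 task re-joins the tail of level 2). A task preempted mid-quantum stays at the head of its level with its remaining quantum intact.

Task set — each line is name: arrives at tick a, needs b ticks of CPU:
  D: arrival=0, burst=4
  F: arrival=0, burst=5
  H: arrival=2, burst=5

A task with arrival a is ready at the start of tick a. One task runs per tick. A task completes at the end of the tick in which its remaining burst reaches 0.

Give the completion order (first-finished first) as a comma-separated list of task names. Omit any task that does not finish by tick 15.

t=0: L0/L1/L2 = DF/-/- → run D
t=1: L0/L1/L2 = DF/-/- → run D
t=2: L0/L1/L2 = DFH/-/- → run D
t=3: L0/L1/L2 = FH/D/- → run F
t=4: L0/L1/L2 = FH/D/- → run F
t=5: L0/L1/L2 = FH/D/- → run F
t=6: L0/L1/L2 = H/DF/- → run H
t=7: L0/L1/L2 = H/DF/- → run H
t=8: L0/L1/L2 = H/DF/- → run H
t=9: L0/L1/L2 = -/DFH/- → run D
t=10: L0/L1/L2 = -/FH/- → run F
t=11: L0/L1/L2 = -/FH/- → run F
t=12: L0/L1/L2 = -/H/- → run H
t=13: L0/L1/L2 = -/H/- → run H
t=14: (idle)
t=15: (idle)

completion order = D, F, H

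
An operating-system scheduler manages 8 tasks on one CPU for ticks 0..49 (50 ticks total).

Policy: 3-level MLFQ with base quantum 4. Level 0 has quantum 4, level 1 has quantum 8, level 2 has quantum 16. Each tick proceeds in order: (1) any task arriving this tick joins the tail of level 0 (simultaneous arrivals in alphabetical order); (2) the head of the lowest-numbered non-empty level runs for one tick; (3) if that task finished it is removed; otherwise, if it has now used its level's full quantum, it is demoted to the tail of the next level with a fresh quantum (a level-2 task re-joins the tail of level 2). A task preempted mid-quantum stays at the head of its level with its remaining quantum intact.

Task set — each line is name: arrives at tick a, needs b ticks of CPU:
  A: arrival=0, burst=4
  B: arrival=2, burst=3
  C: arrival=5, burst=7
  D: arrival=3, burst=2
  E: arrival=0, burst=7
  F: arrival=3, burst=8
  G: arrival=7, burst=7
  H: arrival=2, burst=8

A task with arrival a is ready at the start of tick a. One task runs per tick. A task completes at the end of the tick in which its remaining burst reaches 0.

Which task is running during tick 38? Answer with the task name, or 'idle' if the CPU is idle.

running at tick 38 = F

t=0: L0/L1/L2 = AE/-/- → run A
t=1: L0/L1/L2 = AE/-/- → run A
t=2: L0/L1/L2 = AEBH/-/- → run A
t=3: L0/L1/L2 = AEBHDF/-/- → run A
t=4: L0/L1/L2 = EBHDF/-/- → run E
t=5: L0/L1/L2 = EBHDFC/-/- → run E
t=6: L0/L1/L2 = EBHDFC/-/- → run E
t=7: L0/L1/L2 = EBHDFCG/-/- → run E
t=8: L0/L1/L2 = BHDFCG/E/- → run B
t=9: L0/L1/L2 = BHDFCG/E/- → run B
t=10: L0/L1/L2 = BHDFCG/E/- → run B
t=11: L0/L1/L2 = HDFCG/E/- → run H
t=12: L0/L1/L2 = HDFCG/E/- → run H
t=13: L0/L1/L2 = HDFCG/E/- → run H
t=14: L0/L1/L2 = HDFCG/E/- → run H
t=15: L0/L1/L2 = DFCG/EH/- → run D
t=16: L0/L1/L2 = DFCG/EH/- → run D
t=17: L0/L1/L2 = FCG/EH/- → run F
t=18: L0/L1/L2 = FCG/EH/- → run F
t=19: L0/L1/L2 = FCG/EH/- → run F
t=20: L0/L1/L2 = FCG/EH/- → run F
t=21: L0/L1/L2 = CG/EHF/- → run C
t=22: L0/L1/L2 = CG/EHF/- → run C
t=23: L0/L1/L2 = CG/EHF/- → run C
t=24: L0/L1/L2 = CG/EHF/- → run C
t=25: L0/L1/L2 = G/EHFC/- → run G
t=26: L0/L1/L2 = G/EHFC/- → run G
t=27: L0/L1/L2 = G/EHFC/- → run G
t=28: L0/L1/L2 = G/EHFC/- → run G
t=29: L0/L1/L2 = -/EHFCG/- → run E
t=30: L0/L1/L2 = -/EHFCG/- → run E
t=31: L0/L1/L2 = -/EHFCG/- → run E
t=32: L0/L1/L2 = -/HFCG/- → run H
t=33: L0/L1/L2 = -/HFCG/- → run H
t=34: L0/L1/L2 = -/HFCG/- → run H
t=35: L0/L1/L2 = -/HFCG/- → run H
t=36: L0/L1/L2 = -/FCG/- → run F
t=37: L0/L1/L2 = -/FCG/- → run F
t=38: L0/L1/L2 = -/FCG/- → run F
t=39: L0/L1/L2 = -/FCG/- → run F
t=40: L0/L1/L2 = -/CG/- → run C
t=41: L0/L1/L2 = -/CG/- → run C
t=42: L0/L1/L2 = -/CG/- → run C
t=43: L0/L1/L2 = -/G/- → run G
t=44: L0/L1/L2 = -/G/- → run G
t=45: L0/L1/L2 = -/G/- → run G
t=46: (idle)
t=47: (idle)
t=48: (idle)
t=49: (idle)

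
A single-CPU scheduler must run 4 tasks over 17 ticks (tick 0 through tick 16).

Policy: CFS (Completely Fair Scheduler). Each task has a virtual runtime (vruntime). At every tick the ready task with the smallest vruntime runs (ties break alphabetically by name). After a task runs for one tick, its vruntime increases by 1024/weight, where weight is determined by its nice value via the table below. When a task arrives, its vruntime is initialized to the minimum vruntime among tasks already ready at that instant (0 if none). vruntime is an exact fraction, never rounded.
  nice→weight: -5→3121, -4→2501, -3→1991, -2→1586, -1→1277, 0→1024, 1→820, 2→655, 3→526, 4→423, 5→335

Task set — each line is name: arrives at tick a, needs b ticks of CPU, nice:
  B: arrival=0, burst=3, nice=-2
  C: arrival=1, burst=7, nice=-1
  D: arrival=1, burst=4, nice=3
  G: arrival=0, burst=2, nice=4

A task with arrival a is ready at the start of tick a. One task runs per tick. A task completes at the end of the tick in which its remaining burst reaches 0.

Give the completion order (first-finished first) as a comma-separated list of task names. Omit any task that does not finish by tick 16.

t=0: vr[B=0 G=0] → run B
t=1: vr[B=512/793 C=0 D=0 G=0] → run C
t=2: vr[B=512/793 C=1024/1277 D=0 G=0] → run D
t=3: vr[B=512/793 C=1024/1277 D=512/263 G=0] → run G
t=4: vr[B=512/793 C=1024/1277 D=512/263 G=1024/423] → run B
t=5: vr[B=1024/793 C=1024/1277 D=512/263 G=1024/423] → run C
t=6: vr[B=1024/793 C=2048/1277 D=512/263 G=1024/423] → run B
t=7: vr[C=2048/1277 D=512/263 G=1024/423] → run C
t=8: vr[C=3072/1277 D=512/263 G=1024/423] → run D
t=9: vr[C=3072/1277 D=1024/263 G=1024/423] → run C
t=10: vr[C=4096/1277 D=1024/263 G=1024/423] → run G
t=11: vr[C=4096/1277 D=1024/263] → run C
t=12: vr[C=5120/1277 D=1024/263] → run D
t=13: vr[C=5120/1277 D=1536/263] → run C
t=14: vr[C=6144/1277 D=1536/263] → run C
t=15: vr[D=1536/263] → run D
t=16: (idle)

completion order = B, G, C, D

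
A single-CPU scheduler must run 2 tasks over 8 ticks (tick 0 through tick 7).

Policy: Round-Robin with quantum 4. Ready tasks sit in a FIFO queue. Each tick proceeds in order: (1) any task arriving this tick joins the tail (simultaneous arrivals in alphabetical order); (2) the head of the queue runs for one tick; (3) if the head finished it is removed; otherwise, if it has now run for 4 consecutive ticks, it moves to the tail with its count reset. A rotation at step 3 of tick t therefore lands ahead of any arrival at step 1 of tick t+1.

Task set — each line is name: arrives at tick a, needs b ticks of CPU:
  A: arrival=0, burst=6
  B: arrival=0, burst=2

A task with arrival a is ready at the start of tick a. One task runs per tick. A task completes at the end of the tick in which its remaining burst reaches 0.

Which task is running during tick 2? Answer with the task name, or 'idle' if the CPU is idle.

running at tick 2 = A

t=0: queue=[A,B] q_used=0 → run A
t=1: queue=[A,B] q_used=1 → run A
t=2: queue=[A,B] q_used=2 → run A
t=3: queue=[A,B] q_used=3 → run A
t=4: queue=[B,A] q_used=0 → run B
t=5: queue=[B,A] q_used=1 → run B
t=6: queue=[A] q_used=0 → run A
t=7: queue=[A] q_used=1 → run A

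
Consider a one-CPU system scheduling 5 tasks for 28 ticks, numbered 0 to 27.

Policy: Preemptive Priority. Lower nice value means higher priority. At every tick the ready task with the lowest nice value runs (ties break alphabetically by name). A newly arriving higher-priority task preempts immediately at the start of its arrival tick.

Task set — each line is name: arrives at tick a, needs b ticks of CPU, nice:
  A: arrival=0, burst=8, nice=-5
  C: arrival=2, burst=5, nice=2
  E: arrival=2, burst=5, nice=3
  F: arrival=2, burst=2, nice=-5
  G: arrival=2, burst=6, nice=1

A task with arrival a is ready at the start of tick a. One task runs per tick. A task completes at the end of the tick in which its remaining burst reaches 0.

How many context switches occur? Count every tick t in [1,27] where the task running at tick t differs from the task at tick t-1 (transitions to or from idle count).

t=0: ready={A} → run A
t=1: ready={A} → run A
t=2: ready={A,C,E,F,G} → run A
t=3: ready={A,C,E,F,G} → run A
t=4: ready={A,C,E,F,G} → run A
t=5: ready={A,C,E,F,G} → run A
t=6: ready={A,C,E,F,G} → run A
t=7: ready={A,C,E,F,G} → run A
t=8: ready={C,E,F,G} → run F
t=9: ready={C,E,F,G} → run F
t=10: ready={C,E,G} → run G
t=11: ready={C,E,G} → run G
t=12: ready={C,E,G} → run G
t=13: ready={C,E,G} → run G
t=14: ready={C,E,G} → run G
t=15: ready={C,E,G} → run G
t=16: ready={C,E} → run C
t=17: ready={C,E} → run C
t=18: ready={C,E} → run C
t=19: ready={C,E} → run C
t=20: ready={C,E} → run C
t=21: ready={E} → run E
t=22: ready={E} → run E
t=23: ready={E} → run E
t=24: ready={E} → run E
t=25: ready={E} → run E
t=26: (idle)
t=27: (idle)

context switches = 5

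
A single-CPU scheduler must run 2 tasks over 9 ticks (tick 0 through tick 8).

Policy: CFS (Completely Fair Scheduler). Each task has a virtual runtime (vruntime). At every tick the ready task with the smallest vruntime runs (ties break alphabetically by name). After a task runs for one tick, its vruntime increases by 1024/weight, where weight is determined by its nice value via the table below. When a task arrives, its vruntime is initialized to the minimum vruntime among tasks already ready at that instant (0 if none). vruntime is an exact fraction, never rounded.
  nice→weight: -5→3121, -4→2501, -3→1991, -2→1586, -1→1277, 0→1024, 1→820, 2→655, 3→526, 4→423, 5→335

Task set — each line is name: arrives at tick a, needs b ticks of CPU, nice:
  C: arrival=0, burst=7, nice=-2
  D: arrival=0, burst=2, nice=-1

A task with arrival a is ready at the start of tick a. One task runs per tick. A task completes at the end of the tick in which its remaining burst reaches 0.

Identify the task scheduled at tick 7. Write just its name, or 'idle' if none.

t=0: vr[C=0 D=0] → run C
t=1: vr[C=512/793 D=0] → run D
t=2: vr[C=512/793 D=1024/1277] → run C
t=3: vr[C=1024/793 D=1024/1277] → run D
t=4: vr[C=1024/793] → run C
t=5: vr[C=1536/793] → run C
t=6: vr[C=2048/793] → run C
t=7: vr[C=2560/793] → run C
t=8: vr[C=3072/793] → run C

running at tick 7 = C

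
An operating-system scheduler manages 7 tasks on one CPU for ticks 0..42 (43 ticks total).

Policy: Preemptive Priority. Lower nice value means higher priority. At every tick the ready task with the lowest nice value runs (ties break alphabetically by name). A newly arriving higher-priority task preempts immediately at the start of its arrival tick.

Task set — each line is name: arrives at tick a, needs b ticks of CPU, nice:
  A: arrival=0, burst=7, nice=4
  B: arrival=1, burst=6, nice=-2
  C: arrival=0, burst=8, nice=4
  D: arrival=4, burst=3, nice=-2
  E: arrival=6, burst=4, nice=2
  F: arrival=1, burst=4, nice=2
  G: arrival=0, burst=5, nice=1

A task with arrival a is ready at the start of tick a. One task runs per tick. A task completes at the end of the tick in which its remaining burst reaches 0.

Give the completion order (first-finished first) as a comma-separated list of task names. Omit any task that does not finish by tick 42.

completion order = B, D, G, E, F, A, C

t=0: ready={A,C,G} → run G
t=1: ready={A,B,C,F,G} → run B
t=2: ready={A,B,C,F,G} → run B
t=3: ready={A,B,C,F,G} → run B
t=4: ready={A,B,C,D,F,G} → run B
t=5: ready={A,B,C,D,F,G} → run B
t=6: ready={A,B,C,D,E,F,G} → run B
t=7: ready={A,C,D,E,F,G} → run D
t=8: ready={A,C,D,E,F,G} → run D
t=9: ready={A,C,D,E,F,G} → run D
t=10: ready={A,C,E,F,G} → run G
t=11: ready={A,C,E,F,G} → run G
t=12: ready={A,C,E,F,G} → run G
t=13: ready={A,C,E,F,G} → run G
t=14: ready={A,C,E,F} → run E
t=15: ready={A,C,E,F} → run E
t=16: ready={A,C,E,F} → run E
t=17: ready={A,C,E,F} → run E
t=18: ready={A,C,F} → run F
t=19: ready={A,C,F} → run F
t=20: ready={A,C,F} → run F
t=21: ready={A,C,F} → run F
t=22: ready={A,C} → run A
t=23: ready={A,C} → run A
t=24: ready={A,C} → run A
t=25: ready={A,C} → run A
t=26: ready={A,C} → run A
t=27: ready={A,C} → run A
t=28: ready={A,C} → run A
t=29: ready={C} → run C
t=30: ready={C} → run C
t=31: ready={C} → run C
t=32: ready={C} → run C
t=33: ready={C} → run C
t=34: ready={C} → run C
t=35: ready={C} → run C
t=36: ready={C} → run C
t=37: (idle)
t=38: (idle)
t=39: (idle)
t=40: (idle)
t=41: (idle)
t=42: (idle)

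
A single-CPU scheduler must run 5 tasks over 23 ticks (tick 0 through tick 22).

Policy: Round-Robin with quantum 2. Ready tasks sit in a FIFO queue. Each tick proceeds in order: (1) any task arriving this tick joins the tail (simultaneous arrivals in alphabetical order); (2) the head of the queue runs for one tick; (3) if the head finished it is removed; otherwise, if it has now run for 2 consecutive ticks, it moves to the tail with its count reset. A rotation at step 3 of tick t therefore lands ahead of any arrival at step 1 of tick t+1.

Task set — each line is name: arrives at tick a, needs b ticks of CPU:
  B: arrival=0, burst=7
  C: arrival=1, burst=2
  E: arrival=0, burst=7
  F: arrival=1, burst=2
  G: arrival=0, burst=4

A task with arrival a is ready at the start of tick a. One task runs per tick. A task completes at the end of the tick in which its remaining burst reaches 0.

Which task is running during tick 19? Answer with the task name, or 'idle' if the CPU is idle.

running at tick 19 = E

t=0: queue=[B,E,G] q_used=0 → run B
t=1: queue=[B,E,G,C,F] q_used=1 → run B
t=2: queue=[E,G,C,F,B] q_used=0 → run E
t=3: queue=[E,G,C,F,B] q_used=1 → run E
t=4: queue=[G,C,F,B,E] q_used=0 → run G
t=5: queue=[G,C,F,B,E] q_used=1 → run G
t=6: queue=[C,F,B,E,G] q_used=0 → run C
t=7: queue=[C,F,B,E,G] q_used=1 → run C
t=8: queue=[F,B,E,G] q_used=0 → run F
t=9: queue=[F,B,E,G] q_used=1 → run F
t=10: queue=[B,E,G] q_used=0 → run B
t=11: queue=[B,E,G] q_used=1 → run B
t=12: queue=[E,G,B] q_used=0 → run E
t=13: queue=[E,G,B] q_used=1 → run E
t=14: queue=[G,B,E] q_used=0 → run G
t=15: queue=[G,B,E] q_used=1 → run G
t=16: queue=[B,E] q_used=0 → run B
t=17: queue=[B,E] q_used=1 → run B
t=18: queue=[E,B] q_used=0 → run E
t=19: queue=[E,B] q_used=1 → run E
t=20: queue=[B,E] q_used=0 → run B
t=21: queue=[E] q_used=0 → run E
t=22: (idle)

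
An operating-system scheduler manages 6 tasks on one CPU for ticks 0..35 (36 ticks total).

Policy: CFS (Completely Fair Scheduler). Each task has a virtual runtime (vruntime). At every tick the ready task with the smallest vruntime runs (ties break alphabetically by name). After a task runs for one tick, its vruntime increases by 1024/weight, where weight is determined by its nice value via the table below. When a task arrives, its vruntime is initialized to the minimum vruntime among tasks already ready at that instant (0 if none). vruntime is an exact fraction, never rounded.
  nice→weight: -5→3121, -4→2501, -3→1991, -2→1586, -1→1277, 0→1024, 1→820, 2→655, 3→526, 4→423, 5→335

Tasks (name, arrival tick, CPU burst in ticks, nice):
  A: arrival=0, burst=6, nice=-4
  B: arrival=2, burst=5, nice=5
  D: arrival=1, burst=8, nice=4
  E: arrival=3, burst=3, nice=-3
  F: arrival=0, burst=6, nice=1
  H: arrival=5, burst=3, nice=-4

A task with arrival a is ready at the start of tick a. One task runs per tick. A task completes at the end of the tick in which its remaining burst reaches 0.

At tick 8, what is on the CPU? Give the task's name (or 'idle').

running at tick 8 = A

t=0: vr[A=0 F=0] → run A
t=1: vr[A=1024/2501 D=0 F=0] → run D
t=2: vr[A=1024/2501 B=0 D=1024/423 F=0] → run B
t=3: vr[A=1024/2501 B=1024/335 D=1024/423 E=0 F=0] → run E
t=4: vr[A=1024/2501 B=1024/335 D=1024/423 E=1024/1991 F=0] → run F
t=5: vr[A=1024/2501 B=1024/335 D=1024/423 E=1024/1991 F=256/205 H=1024/2501] → run A
t=6: vr[A=2048/2501 B=1024/335 D=1024/423 E=1024/1991 F=256/205 H=1024/2501] → run H
t=7: vr[A=2048/2501 B=1024/335 D=1024/423 E=1024/1991 F=256/205 H=2048/2501] → run E
t=8: vr[A=2048/2501 B=1024/335 D=1024/423 E=2048/1991 F=256/205 H=2048/2501] → run A
t=9: vr[A=3072/2501 B=1024/335 D=1024/423 E=2048/1991 F=256/205 H=2048/2501] → run H
t=10: vr[A=3072/2501 B=1024/335 D=1024/423 E=2048/1991 F=256/205 H=3072/2501] → run E
t=11: vr[A=3072/2501 B=1024/335 D=1024/423 F=256/205 H=3072/2501] → run A
t=12: vr[A=4096/2501 B=1024/335 D=1024/423 F=256/205 H=3072/2501] → run H
t=13: vr[A=4096/2501 B=1024/335 D=1024/423 F=256/205] → run F
t=14: vr[A=4096/2501 B=1024/335 D=1024/423 F=512/205] → run A
t=15: vr[A=5120/2501 B=1024/335 D=1024/423 F=512/205] → run A
t=16: vr[B=1024/335 D=1024/423 F=512/205] → run D
t=17: vr[B=1024/335 D=2048/423 F=512/205] → run F
t=18: vr[B=1024/335 D=2048/423 F=768/205] → run B
t=19: vr[B=2048/335 D=2048/423 F=768/205] → run F
t=20: vr[B=2048/335 D=2048/423 F=1024/205] → run D
t=21: vr[B=2048/335 D=1024/141 F=1024/205] → run F
t=22: vr[B=2048/335 D=1024/141 F=256/41] → run B
t=23: vr[B=3072/335 D=1024/141 F=256/41] → run F
t=24: vr[B=3072/335 D=1024/141] → run D
t=25: vr[B=3072/335 D=4096/423] → run B
t=26: vr[B=4096/335 D=4096/423] → run D
t=27: vr[B=4096/335 D=5120/423] → run D
t=28: vr[B=4096/335 D=2048/141] → run B
t=29: vr[D=2048/141] → run D
t=30: vr[D=7168/423] → run D
t=31: (idle)
t=32: (idle)
t=33: (idle)
t=34: (idle)
t=35: (idle)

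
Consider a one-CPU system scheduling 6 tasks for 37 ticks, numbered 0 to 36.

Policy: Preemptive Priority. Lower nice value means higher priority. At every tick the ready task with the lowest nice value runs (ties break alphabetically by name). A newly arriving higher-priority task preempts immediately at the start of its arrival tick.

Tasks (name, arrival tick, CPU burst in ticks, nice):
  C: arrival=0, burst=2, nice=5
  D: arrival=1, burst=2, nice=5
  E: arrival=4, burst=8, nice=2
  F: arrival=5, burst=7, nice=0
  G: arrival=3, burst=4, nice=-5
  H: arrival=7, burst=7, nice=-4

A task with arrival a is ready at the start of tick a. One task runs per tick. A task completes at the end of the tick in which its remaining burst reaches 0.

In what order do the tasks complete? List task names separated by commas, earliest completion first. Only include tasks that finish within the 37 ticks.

completion order = C, G, H, F, E, D

t=0: ready={C} → run C
t=1: ready={C,D} → run C
t=2: ready={D} → run D
t=3: ready={D,G} → run G
t=4: ready={D,E,G} → run G
t=5: ready={D,E,F,G} → run G
t=6: ready={D,E,F,G} → run G
t=7: ready={D,E,F,H} → run H
t=8: ready={D,E,F,H} → run H
t=9: ready={D,E,F,H} → run H
t=10: ready={D,E,F,H} → run H
t=11: ready={D,E,F,H} → run H
t=12: ready={D,E,F,H} → run H
t=13: ready={D,E,F,H} → run H
t=14: ready={D,E,F} → run F
t=15: ready={D,E,F} → run F
t=16: ready={D,E,F} → run F
t=17: ready={D,E,F} → run F
t=18: ready={D,E,F} → run F
t=19: ready={D,E,F} → run F
t=20: ready={D,E,F} → run F
t=21: ready={D,E} → run E
t=22: ready={D,E} → run E
t=23: ready={D,E} → run E
t=24: ready={D,E} → run E
t=25: ready={D,E} → run E
t=26: ready={D,E} → run E
t=27: ready={D,E} → run E
t=28: ready={D,E} → run E
t=29: ready={D} → run D
t=30: (idle)
t=31: (idle)
t=32: (idle)
t=33: (idle)
t=34: (idle)
t=35: (idle)
t=36: (idle)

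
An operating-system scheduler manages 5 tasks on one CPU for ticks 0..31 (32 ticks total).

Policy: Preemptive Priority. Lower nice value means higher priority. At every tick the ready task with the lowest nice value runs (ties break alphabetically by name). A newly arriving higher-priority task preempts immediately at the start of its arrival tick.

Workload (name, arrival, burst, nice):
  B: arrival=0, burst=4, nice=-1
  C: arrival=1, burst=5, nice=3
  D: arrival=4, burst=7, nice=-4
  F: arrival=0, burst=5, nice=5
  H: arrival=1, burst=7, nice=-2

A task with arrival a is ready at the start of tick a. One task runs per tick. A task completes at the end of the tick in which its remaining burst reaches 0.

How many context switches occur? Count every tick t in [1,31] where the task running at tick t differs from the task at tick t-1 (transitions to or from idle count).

context switches = 7

t=0: ready={B,F} → run B
t=1: ready={B,C,F,H} → run H
t=2: ready={B,C,F,H} → run H
t=3: ready={B,C,F,H} → run H
t=4: ready={B,C,D,F,H} → run D
t=5: ready={B,C,D,F,H} → run D
t=6: ready={B,C,D,F,H} → run D
t=7: ready={B,C,D,F,H} → run D
t=8: ready={B,C,D,F,H} → run D
t=9: ready={B,C,D,F,H} → run D
t=10: ready={B,C,D,F,H} → run D
t=11: ready={B,C,F,H} → run H
t=12: ready={B,C,F,H} → run H
t=13: ready={B,C,F,H} → run H
t=14: ready={B,C,F,H} → run H
t=15: ready={B,C,F} → run B
t=16: ready={B,C,F} → run B
t=17: ready={B,C,F} → run B
t=18: ready={C,F} → run C
t=19: ready={C,F} → run C
t=20: ready={C,F} → run C
t=21: ready={C,F} → run C
t=22: ready={C,F} → run C
t=23: ready={F} → run F
t=24: ready={F} → run F
t=25: ready={F} → run F
t=26: ready={F} → run F
t=27: ready={F} → run F
t=28: (idle)
t=29: (idle)
t=30: (idle)
t=31: (idle)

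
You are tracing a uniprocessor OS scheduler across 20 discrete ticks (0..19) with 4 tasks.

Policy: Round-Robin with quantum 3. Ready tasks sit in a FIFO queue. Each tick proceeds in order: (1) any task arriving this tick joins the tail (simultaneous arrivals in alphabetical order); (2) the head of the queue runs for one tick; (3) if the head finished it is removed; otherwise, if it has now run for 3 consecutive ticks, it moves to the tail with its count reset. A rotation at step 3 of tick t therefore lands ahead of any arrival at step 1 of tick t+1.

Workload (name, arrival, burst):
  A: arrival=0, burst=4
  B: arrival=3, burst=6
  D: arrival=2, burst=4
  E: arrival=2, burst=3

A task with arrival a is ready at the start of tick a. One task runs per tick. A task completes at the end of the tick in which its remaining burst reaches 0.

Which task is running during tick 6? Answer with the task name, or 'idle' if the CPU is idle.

running at tick 6 = E

t=0: queue=[A] q_used=0 → run A
t=1: queue=[A] q_used=1 → run A
t=2: queue=[A,D,E] q_used=2 → run A
t=3: queue=[D,E,A,B] q_used=0 → run D
t=4: queue=[D,E,A,B] q_used=1 → run D
t=5: queue=[D,E,A,B] q_used=2 → run D
t=6: queue=[E,A,B,D] q_used=0 → run E
t=7: queue=[E,A,B,D] q_used=1 → run E
t=8: queue=[E,A,B,D] q_used=2 → run E
t=9: queue=[A,B,D] q_used=0 → run A
t=10: queue=[B,D] q_used=0 → run B
t=11: queue=[B,D] q_used=1 → run B
t=12: queue=[B,D] q_used=2 → run B
t=13: queue=[D,B] q_used=0 → run D
t=14: queue=[B] q_used=0 → run B
t=15: queue=[B] q_used=1 → run B
t=16: queue=[B] q_used=2 → run B
t=17: (idle)
t=18: (idle)
t=19: (idle)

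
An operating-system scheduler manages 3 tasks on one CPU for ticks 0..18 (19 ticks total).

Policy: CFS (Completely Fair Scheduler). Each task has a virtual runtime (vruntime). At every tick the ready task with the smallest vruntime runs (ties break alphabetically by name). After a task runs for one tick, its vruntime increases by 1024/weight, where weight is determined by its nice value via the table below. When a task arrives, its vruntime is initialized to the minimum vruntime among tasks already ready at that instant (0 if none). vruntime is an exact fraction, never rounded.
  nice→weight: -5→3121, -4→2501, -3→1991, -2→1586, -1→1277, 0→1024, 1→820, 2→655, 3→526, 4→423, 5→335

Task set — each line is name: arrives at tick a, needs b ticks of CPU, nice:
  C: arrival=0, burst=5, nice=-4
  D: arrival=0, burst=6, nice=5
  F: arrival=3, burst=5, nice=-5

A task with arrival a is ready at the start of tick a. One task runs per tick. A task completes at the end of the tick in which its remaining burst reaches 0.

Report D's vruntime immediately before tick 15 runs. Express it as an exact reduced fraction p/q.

t=0: vr[C=0 D=0] → run C
t=1: vr[C=1024/2501 D=0] → run D
t=2: vr[C=1024/2501 D=1024/335] → run C
t=3: vr[C=2048/2501 D=1024/335 F=2048/2501] → run C
t=4: vr[C=3072/2501 D=1024/335 F=2048/2501] → run F
t=5: vr[C=3072/2501 D=1024/335 F=8952832/7805621] → run F
t=6: vr[C=3072/2501 D=1024/335 F=11513856/7805621] → run C
t=7: vr[C=4096/2501 D=1024/335 F=11513856/7805621] → run F
t=8: vr[C=4096/2501 D=1024/335 F=14074880/7805621] → run C
t=9: vr[D=1024/335 F=14074880/7805621] → run F
t=10: vr[D=1024/335 F=16635904/7805621] → run F
t=11: vr[D=1024/335] → run D
t=12: vr[D=2048/335] → run D
t=13: vr[D=3072/335] → run D
t=14: vr[D=4096/335] → run D
t=15: vr[D=1024/67] → run D
t=16: (idle)
t=17: (idle)
t=18: (idle)

vruntime(D, start of tick 15) = 1024/67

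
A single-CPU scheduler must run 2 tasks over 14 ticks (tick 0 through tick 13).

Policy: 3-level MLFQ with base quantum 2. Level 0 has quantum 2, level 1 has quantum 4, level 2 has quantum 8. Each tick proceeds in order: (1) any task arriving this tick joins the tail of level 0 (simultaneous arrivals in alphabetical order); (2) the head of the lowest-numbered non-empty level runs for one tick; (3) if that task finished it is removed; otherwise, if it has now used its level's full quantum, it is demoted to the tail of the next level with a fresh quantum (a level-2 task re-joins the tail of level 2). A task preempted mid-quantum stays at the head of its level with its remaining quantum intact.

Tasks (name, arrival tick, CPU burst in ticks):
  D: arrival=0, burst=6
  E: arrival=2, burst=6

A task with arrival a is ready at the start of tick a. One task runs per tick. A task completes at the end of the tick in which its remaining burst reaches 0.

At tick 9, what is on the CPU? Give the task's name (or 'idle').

running at tick 9 = E

t=0: L0/L1/L2 = D/-/- → run D
t=1: L0/L1/L2 = D/-/- → run D
t=2: L0/L1/L2 = E/D/- → run E
t=3: L0/L1/L2 = E/D/- → run E
t=4: L0/L1/L2 = -/DE/- → run D
t=5: L0/L1/L2 = -/DE/- → run D
t=6: L0/L1/L2 = -/DE/- → run D
t=7: L0/L1/L2 = -/DE/- → run D
t=8: L0/L1/L2 = -/E/- → run E
t=9: L0/L1/L2 = -/E/- → run E
t=10: L0/L1/L2 = -/E/- → run E
t=11: L0/L1/L2 = -/E/- → run E
t=12: (idle)
t=13: (idle)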